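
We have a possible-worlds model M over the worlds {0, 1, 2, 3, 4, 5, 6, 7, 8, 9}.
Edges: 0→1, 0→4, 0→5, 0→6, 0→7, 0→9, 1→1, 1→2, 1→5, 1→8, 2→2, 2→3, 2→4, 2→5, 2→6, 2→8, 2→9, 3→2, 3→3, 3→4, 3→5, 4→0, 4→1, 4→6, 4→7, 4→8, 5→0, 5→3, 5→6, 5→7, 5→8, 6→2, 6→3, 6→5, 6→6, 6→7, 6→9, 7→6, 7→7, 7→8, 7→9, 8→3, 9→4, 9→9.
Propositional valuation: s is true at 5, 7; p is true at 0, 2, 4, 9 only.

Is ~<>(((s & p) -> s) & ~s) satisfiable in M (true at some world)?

No

Let φ = ~<>(((s & p) -> s) & ~s). Evaluate φ at each world:
  0 (successors {1, 4, 5, 6, 7, 9}): φ is false.
  1 (successors {1, 2, 5, 8}): φ is false.
  2 (successors {2, 3, 4, 5, 6, 8, 9}): φ is false.
  3 (successors {2, 3, 4, 5}): φ is false.
  4 (successors {0, 1, 6, 7, 8}): φ is false.
  5 (successors {0, 3, 6, 7, 8}): φ is false.
  6 (successors {2, 3, 5, 6, 7, 9}): φ is false.
  7 (successors {6, 7, 8, 9}): φ is false.
  8 (successors {3}): φ is false.
  9 (successors {4, 9}): φ is false.
For instance, at 8:
  At 8: <>(((s & p) -> s) & ~s) is true, so ~<>(((s & p) -> s) & ~s) is false.
    At 8: <>(((s & p) -> s) & ~s) requires ((s & p) -> s) & ~s at some successor in {3}.
      ((s & p) -> s) & ~s holds at 3, so <>(((s & p) -> s) & ~s) is true at 8.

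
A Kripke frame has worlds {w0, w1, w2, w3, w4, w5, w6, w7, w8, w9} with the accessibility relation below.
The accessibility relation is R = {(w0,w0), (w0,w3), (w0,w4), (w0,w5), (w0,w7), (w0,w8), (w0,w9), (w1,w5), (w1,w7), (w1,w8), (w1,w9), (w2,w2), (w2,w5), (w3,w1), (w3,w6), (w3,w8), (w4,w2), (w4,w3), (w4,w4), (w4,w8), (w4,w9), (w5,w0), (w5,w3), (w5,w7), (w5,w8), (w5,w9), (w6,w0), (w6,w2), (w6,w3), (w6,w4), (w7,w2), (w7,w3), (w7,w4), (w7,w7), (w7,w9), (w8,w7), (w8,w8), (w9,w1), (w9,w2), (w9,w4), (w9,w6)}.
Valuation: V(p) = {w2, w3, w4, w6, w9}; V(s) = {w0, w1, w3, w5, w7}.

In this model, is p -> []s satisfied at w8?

Yes

At w8: p is false, []s is false, so p -> []s is true.
  At w8: []s requires s at every successor {w7, w8}.
    s fails at w8, so []s is false at w8.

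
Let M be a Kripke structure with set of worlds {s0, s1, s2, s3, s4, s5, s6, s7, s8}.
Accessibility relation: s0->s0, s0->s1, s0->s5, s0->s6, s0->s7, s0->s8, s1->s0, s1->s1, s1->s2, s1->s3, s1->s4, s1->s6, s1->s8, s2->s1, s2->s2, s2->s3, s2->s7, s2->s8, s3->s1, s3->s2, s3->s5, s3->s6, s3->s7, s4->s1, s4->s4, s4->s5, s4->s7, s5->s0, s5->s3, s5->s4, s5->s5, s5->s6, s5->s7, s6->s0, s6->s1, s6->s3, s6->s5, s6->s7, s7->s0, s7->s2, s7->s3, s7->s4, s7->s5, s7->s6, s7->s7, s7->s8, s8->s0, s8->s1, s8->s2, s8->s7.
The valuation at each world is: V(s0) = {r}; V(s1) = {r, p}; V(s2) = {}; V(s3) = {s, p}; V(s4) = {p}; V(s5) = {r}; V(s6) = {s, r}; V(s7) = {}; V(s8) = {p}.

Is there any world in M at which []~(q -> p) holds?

Recall that []ψ holds at a world iff ψ holds at every accessible world, and <>ψ holds iff ψ holds at some accessible world.
Let φ = []~(q -> p). Evaluate φ at each world:
  s0 (successors {s0, s1, s5, s6, s7, s8}): φ is false.
  s1 (successors {s0, s1, s2, s3, s4, s6, s8}): φ is false.
  s2 (successors {s1, s2, s3, s7, s8}): φ is false.
  s3 (successors {s1, s2, s5, s6, s7}): φ is false.
  s4 (successors {s1, s4, s5, s7}): φ is false.
  s5 (successors {s0, s3, s4, s5, s6, s7}): φ is false.
  s6 (successors {s0, s1, s3, s5, s7}): φ is false.
  s7 (successors {s0, s2, s3, s4, s5, s6, s7, s8}): φ is false.
  s8 (successors {s0, s1, s2, s7}): φ is false.
For instance, at s5:
  At s5: []~(q -> p) requires ~(q -> p) at every successor {s0, s3, s4, s5, s6, s7}.
    ~(q -> p) fails at s0, so []~(q -> p) is false at s5.

No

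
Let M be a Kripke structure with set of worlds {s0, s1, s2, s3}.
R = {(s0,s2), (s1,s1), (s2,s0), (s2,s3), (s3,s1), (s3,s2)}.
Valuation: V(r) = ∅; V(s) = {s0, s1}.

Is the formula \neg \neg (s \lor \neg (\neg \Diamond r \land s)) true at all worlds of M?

Let φ = \neg \neg (s \lor \neg (\neg \Diamond r \land s)). Evaluate φ at each world:
  s0 (successors {s2}): φ is true.
  s1 (successors {s1}): φ is true.
  s2 (successors {s0, s3}): φ is true.
  s3 (successors {s1, s2}): φ is true.
For instance, at s0:
  At s0: \neg (s \lor \neg (\neg \Diamond r \land s)) is false, so \neg \neg (s \lor \neg (\neg \Diamond r \land s)) is true.
    At s0: s \lor \neg (\neg \Diamond r \land s) is true, so \neg (s \lor \neg (\neg \Diamond r \land s)) is false.
      At s0: s is true, \neg (\neg \Diamond r \land s) is false, so s \lor \neg (\neg \Diamond r \land s) is true.

Yes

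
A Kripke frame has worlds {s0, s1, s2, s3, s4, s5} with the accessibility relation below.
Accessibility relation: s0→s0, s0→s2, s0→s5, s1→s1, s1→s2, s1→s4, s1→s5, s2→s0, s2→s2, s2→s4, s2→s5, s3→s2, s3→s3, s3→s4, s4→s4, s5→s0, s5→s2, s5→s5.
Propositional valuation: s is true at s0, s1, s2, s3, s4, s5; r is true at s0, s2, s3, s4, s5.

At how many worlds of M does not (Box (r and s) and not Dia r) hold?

Let φ = not (Box (r and s) and not Dia r). Evaluate φ at each world:
  s0 (successors {s0, s2, s5}): φ is true.
  s1 (successors {s1, s2, s4, s5}): φ is true.
  s2 (successors {s0, s2, s4, s5}): φ is true.
  s3 (successors {s2, s3, s4}): φ is true.
  s4 (successors {s4}): φ is true.
  s5 (successors {s0, s2, s5}): φ is true.
For instance, at s0:
  At s0: Box (r and s) and not Dia r is false, so not (Box (r and s) and not Dia r) is true.
    At s0: Box (r and s) is true, not Dia r is false, so Box (r and s) and not Dia r is false.
      At s0: Box (r and s) requires r and s at every successor {s0, s2, s5}.
        At s0: r and s is true.
        At s2: r and s is true.
        At s5: r and s is true.
      So Box (r and s) is true at s0.
      At s0: Dia r is true, so not Dia r is false.
Satisfying worlds: {s0, s1, s2, s3, s4, s5}

6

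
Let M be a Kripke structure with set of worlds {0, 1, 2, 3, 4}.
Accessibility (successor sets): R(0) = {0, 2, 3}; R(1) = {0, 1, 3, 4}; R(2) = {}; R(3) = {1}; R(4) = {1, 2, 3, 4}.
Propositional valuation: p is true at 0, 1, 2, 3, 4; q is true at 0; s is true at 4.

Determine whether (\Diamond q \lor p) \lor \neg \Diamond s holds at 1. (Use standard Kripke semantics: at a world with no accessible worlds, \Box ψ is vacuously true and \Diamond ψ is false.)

At 1: \Diamond q \lor p is true, \neg \Diamond s is false, so (\Diamond q \lor p) \lor \neg \Diamond s is true.
  At 1: \Diamond q is true, p is true, so \Diamond q \lor p is true.
    At 1: \Diamond q requires q at some successor in {0, 1, 3, 4}.
      q holds at 0, so \Diamond q is true at 1.
  At 1: \Diamond s is true, so \neg \Diamond s is false.
    At 1: \Diamond s requires s at some successor in {0, 1, 3, 4}.
      s holds at 4, so \Diamond s is true at 1.

Yes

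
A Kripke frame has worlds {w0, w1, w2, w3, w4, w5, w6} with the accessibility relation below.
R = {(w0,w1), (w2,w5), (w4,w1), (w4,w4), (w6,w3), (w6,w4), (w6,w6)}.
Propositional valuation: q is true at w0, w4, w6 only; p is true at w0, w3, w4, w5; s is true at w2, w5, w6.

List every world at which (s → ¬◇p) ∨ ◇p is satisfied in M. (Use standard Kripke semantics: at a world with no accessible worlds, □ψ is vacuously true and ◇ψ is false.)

Let φ = (s → ¬◇p) ∨ ◇p. Evaluate φ at each world:
  w0 (successors {w1}): φ is true.
  w1 (successors ∅): φ is true.
  w2 (successors {w5}): φ is true.
  w3 (successors ∅): φ is true.
  w4 (successors {w1, w4}): φ is true.
  w5 (successors ∅): φ is true.
  w6 (successors {w3, w4, w6}): φ is true.
For instance, at w2:
  At w2: s → ¬◇p is false, ◇p is true, so (s → ¬◇p) ∨ ◇p is true.
    At w2: s is true, ¬◇p is false, so s → ¬◇p is false.
      At w2: ◇p is true, so ¬◇p is false.
    At w2: ◇p requires p at some successor in {w5}.
      p holds at w5, so ◇p is true at w2.
Satisfying worlds: {w0, w1, w2, w3, w4, w5, w6}

w0, w1, w2, w3, w4, w5, w6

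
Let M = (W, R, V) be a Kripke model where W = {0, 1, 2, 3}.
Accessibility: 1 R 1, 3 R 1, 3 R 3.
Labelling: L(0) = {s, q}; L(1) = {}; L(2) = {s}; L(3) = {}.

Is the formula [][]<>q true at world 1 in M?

No

At 1: [][]<>q requires []<>q at every successor {1}.
  []<>q fails at 1, so [][]<>q is false at 1.
    At 1: []<>q requires <>q at every successor {1}.
      <>q fails at 1, so []<>q is false at 1.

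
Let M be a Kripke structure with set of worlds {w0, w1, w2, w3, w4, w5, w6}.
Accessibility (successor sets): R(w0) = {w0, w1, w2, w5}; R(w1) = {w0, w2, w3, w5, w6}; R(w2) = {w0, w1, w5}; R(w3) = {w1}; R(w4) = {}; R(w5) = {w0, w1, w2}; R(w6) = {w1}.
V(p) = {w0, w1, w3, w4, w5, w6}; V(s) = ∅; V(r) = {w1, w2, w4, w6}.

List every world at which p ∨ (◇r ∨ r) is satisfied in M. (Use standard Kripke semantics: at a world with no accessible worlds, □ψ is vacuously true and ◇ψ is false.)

Recall that ◇ψ holds at a world iff ψ holds at some accessible world.
Let φ = p ∨ (◇r ∨ r). Evaluate φ at each world:
  w0 (successors {w0, w1, w2, w5}): φ is true.
  w1 (successors {w0, w2, w3, w5, w6}): φ is true.
  w2 (successors {w0, w1, w5}): φ is true.
  w3 (successors {w1}): φ is true.
  w4 (successors ∅): φ is true.
  w5 (successors {w0, w1, w2}): φ is true.
  w6 (successors {w1}): φ is true.
For instance, at w1:
  At w1: p is true, ◇r ∨ r is true, so p ∨ (◇r ∨ r) is true.
    At w1: ◇r is true, r is true, so ◇r ∨ r is true.
      At w1: ◇r requires r at some successor in {w0, w2, w3, w5, w6}.
        r holds at w2, so ◇r is true at w1.
Satisfying worlds: {w0, w1, w2, w3, w4, w5, w6}

w0, w1, w2, w3, w4, w5, w6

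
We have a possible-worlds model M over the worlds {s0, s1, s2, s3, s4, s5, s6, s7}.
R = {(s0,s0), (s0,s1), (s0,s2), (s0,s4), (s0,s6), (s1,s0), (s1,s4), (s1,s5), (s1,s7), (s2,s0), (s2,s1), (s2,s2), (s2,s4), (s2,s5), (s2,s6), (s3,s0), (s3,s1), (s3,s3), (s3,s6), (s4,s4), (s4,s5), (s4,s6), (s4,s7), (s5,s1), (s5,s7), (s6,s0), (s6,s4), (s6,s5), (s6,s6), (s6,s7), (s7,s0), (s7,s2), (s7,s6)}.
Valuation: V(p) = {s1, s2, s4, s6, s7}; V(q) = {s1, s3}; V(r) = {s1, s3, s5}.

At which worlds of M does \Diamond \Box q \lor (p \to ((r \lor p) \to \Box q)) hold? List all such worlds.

s0, s3, s5

Let φ = \Diamond \Box q \lor (p \to ((r \lor p) \to \Box q)). Evaluate φ at each world:
  s0 (successors {s0, s1, s2, s4, s6}): φ is true.
  s1 (successors {s0, s4, s5, s7}): φ is false.
  s2 (successors {s0, s1, s2, s4, s5, s6}): φ is false.
  s3 (successors {s0, s1, s3, s6}): φ is true.
  s4 (successors {s4, s5, s6, s7}): φ is false.
  s5 (successors {s1, s7}): φ is true.
  s6 (successors {s0, s4, s5, s6, s7}): φ is false.
  s7 (successors {s0, s2, s6}): φ is false.
For instance, at s4:
  At s4: \Diamond \Box q is false, p \to ((r \lor p) \to \Box q) is false, so \Diamond \Box q \lor (p \to ((r \lor p) \to \Box q)) is false.
    At s4: \Diamond \Box q requires \Box q at some successor in {s4, s5, s6, s7}.
      At s4: \Box q is false.
      At s5: \Box q is false.
      At s6: \Box q is false.
      At s7: \Box q is false.
    So \Diamond \Box q is false at s4.
    At s4: p is true, (r \lor p) \to \Box q is false, so p \to ((r \lor p) \to \Box q) is false.
      At s4: r \lor p is true, \Box q is false, so (r \lor p) \to \Box q is false.
Satisfying worlds: {s0, s3, s5}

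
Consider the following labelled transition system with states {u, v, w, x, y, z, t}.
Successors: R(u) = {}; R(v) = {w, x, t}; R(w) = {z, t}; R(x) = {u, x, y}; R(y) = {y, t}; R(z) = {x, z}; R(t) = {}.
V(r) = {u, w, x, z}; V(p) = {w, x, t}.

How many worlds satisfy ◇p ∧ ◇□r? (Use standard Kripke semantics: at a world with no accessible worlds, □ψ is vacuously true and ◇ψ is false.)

Let φ = ◇p ∧ ◇□r. Evaluate φ at each world:
  u (successors ∅): φ is false.
  v (successors {w, x, t}): φ is true.
  w (successors {z, t}): φ is true.
  x (successors {u, x, y}): φ is true.
  y (successors {y, t}): φ is true.
  z (successors {x, z}): φ is true.
  t (successors ∅): φ is false.
For instance, at y:
  At y: ◇p is true, ◇□r is true, so ◇p ∧ ◇□r is true.
    At y: ◇p requires p at some successor in {y, t}.
      p holds at t, so ◇p is true at y.
    At y: ◇□r requires □r at some successor in {y, t}.
      □r holds at t, so ◇□r is true at y.
Satisfying worlds: {v, w, x, y, z}

5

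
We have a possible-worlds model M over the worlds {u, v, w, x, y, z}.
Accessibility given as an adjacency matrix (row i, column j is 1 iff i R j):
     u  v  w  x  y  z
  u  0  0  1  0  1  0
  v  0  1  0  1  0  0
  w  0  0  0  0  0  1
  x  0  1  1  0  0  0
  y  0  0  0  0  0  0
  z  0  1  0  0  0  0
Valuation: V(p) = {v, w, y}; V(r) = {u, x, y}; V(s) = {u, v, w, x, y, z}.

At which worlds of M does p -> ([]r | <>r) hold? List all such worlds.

Let φ = p -> ([]r | <>r). Evaluate φ at each world:
  u (successors {w, y}): φ is true.
  v (successors {v, x}): φ is true.
  w (successors {z}): φ is false.
  x (successors {v, w}): φ is true.
  y (successors ∅): φ is true.
  z (successors {v}): φ is true.
For instance, at z:
  At z: p is false, []r | <>r is false, so p -> ([]r | <>r) is true.
    At z: []r is false, <>r is false, so []r | <>r is false.
      At z: []r requires r at every successor {v}.
        r fails at v, so []r is false at z.
      At z: <>r requires r at some successor in {v}.
        At v: r is false.
      So <>r is false at z.
Satisfying worlds: {u, v, x, y, z}

u, v, x, y, z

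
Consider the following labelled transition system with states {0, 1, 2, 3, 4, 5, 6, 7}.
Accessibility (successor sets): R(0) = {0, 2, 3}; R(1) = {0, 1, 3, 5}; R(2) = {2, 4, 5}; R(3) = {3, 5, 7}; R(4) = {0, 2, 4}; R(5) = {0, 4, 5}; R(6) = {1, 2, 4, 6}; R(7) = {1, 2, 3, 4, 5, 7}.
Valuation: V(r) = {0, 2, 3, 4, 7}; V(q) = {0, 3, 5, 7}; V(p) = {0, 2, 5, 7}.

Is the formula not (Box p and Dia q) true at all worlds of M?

Yes

Recall that Box ψ holds at a world iff ψ holds at every accessible world, and Dia ψ holds iff ψ holds at some accessible world.
Let φ = not (Box p and Dia q). Evaluate φ at each world:
  0 (successors {0, 2, 3}): φ is true.
  1 (successors {0, 1, 3, 5}): φ is true.
  2 (successors {2, 4, 5}): φ is true.
  3 (successors {3, 5, 7}): φ is true.
  4 (successors {0, 2, 4}): φ is true.
  5 (successors {0, 4, 5}): φ is true.
  6 (successors {1, 2, 4, 6}): φ is true.
  7 (successors {1, 2, 3, 4, 5, 7}): φ is true.
For instance, at 2:
  At 2: Box p and Dia q is false, so not (Box p and Dia q) is true.
    At 2: Box p is false, Dia q is true, so Box p and Dia q is false.
      At 2: Box p requires p at every successor {2, 4, 5}.
        p fails at 4, so Box p is false at 2.
      At 2: Dia q requires q at some successor in {2, 4, 5}.
        q holds at 5, so Dia q is true at 2.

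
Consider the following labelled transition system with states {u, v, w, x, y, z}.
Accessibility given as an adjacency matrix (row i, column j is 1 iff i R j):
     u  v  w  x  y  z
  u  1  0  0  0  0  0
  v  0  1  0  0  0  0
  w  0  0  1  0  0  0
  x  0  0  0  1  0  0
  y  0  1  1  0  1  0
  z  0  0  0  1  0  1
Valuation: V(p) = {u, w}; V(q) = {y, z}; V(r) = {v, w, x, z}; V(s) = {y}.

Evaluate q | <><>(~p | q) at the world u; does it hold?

At u: q is false, <><>(~p | q) is false, so q | <><>(~p | q) is false.
  At u: <><>(~p | q) requires <>(~p | q) at some successor in {u}.
    At u: <>(~p | q) is false.
  So <><>(~p | q) is false at u.

No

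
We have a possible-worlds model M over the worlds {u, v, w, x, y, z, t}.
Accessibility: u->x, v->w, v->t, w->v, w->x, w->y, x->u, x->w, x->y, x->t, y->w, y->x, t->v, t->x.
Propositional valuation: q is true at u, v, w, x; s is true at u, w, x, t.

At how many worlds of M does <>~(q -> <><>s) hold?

Let φ = <>~(q -> <><>s). Evaluate φ at each world:
  u (successors {x}): φ is false.
  v (successors {w, t}): φ is false.
  w (successors {v, x, y}): φ is false.
  x (successors {u, w, y, t}): φ is false.
  y (successors {w, x}): φ is false.
  z (successors ∅): φ is false.
  t (successors {v, x}): φ is false.
For instance, at x:
  At x: <>~(q -> <><>s) requires ~(q -> <><>s) at some successor in {u, w, y, t}.
    At u: ~(q -> <><>s) is false.
    At w: ~(q -> <><>s) is false.
    At y: ~(q -> <><>s) is false.
    At t: ~(q -> <><>s) is false.
  So <>~(q -> <><>s) is false at x.
Satisfying worlds: none.

0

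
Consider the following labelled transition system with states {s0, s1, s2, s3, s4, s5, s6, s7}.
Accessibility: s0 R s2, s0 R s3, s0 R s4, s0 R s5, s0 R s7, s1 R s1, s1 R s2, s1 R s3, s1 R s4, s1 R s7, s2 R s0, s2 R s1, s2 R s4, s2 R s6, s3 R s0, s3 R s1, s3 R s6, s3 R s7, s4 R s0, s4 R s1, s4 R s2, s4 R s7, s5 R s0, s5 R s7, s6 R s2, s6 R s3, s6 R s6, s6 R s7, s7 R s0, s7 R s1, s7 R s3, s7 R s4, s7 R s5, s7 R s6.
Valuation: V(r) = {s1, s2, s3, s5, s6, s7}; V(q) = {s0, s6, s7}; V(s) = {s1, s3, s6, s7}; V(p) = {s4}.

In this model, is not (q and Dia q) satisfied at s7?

At s7: q and Dia q is true, so not (q and Dia q) is false.
  At s7: q is true, Dia q is true, so q and Dia q is true.
    At s7: Dia q requires q at some successor in {s0, s1, s3, s4, s5, s6}.
      q holds at s0, so Dia q is true at s7.

No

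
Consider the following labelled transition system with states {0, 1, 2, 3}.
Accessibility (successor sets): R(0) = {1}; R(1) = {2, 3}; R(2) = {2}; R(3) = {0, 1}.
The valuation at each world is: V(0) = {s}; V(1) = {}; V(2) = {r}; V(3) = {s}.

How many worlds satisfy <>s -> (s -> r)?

Let φ = <>s -> (s -> r). Evaluate φ at each world:
  0 (successors {1}): φ is true.
  1 (successors {2, 3}): φ is true.
  2 (successors {2}): φ is true.
  3 (successors {0, 1}): φ is false.
For instance, at 0:
  At 0: <>s is false, s -> r is false, so <>s -> (s -> r) is true.
    At 0: <>s requires s at some successor in {1}.
      At 1: s is false.
    So <>s is false at 0.
Satisfying worlds: {0, 1, 2}

3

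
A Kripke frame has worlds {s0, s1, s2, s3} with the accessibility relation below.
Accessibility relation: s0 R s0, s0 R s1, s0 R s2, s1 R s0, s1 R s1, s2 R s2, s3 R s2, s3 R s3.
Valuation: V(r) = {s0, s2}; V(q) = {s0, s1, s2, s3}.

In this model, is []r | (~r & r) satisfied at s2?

Yes

At s2: []r is true, ~r & r is false, so []r | (~r & r) is true.
  At s2: []r requires r at every successor {s2}.
    At s2: r is true.
  So []r is true at s2.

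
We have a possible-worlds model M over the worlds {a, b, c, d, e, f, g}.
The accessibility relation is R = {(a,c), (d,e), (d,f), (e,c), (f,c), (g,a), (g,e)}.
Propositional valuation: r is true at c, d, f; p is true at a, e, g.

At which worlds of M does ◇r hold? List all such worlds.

a, d, e, f

Let φ = ◇r. Evaluate φ at each world:
  a (successors {c}): φ is true.
  b (successors ∅): φ is false.
  c (successors ∅): φ is false.
  d (successors {e, f}): φ is true.
  e (successors {c}): φ is true.
  f (successors {c}): φ is true.
  g (successors {a, e}): φ is false.
For instance, at f:
  At f: ◇r requires r at some successor in {c}.
    r holds at c, so ◇r is true at f.
Satisfying worlds: {a, d, e, f}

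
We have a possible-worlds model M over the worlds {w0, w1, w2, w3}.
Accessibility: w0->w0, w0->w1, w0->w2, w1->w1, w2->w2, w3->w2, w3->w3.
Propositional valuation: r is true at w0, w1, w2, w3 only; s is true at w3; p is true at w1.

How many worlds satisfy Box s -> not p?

4

Let φ = Box s -> not p. Evaluate φ at each world:
  w0 (successors {w0, w1, w2}): φ is true.
  w1 (successors {w1}): φ is true.
  w2 (successors {w2}): φ is true.
  w3 (successors {w2, w3}): φ is true.
For instance, at w2:
  At w2: Box s is false, not p is true, so Box s -> not p is true.
    At w2: Box s requires s at every successor {w2}.
      s fails at w2, so Box s is false at w2.
Satisfying worlds: {w0, w1, w2, w3}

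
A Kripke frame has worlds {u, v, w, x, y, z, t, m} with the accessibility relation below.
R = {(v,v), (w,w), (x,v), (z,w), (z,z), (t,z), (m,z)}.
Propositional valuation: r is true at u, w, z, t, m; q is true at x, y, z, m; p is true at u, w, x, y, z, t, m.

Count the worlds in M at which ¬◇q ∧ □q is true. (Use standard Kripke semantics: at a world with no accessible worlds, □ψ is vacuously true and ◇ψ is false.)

2

Let φ = ¬◇q ∧ □q. Evaluate φ at each world:
  u (successors ∅): φ is true.
  v (successors {v}): φ is false.
  w (successors {w}): φ is false.
  x (successors {v}): φ is false.
  y (successors ∅): φ is true.
  z (successors {w, z}): φ is false.
  t (successors {z}): φ is false.
  m (successors {z}): φ is false.
For instance, at x:
  At x: ¬◇q is true, □q is false, so ¬◇q ∧ □q is false.
    At x: ◇q is false, so ¬◇q is true.
      At x: ◇q requires q at some successor in {v}.
        At v: q is false.
      So ◇q is false at x.
    At x: □q requires q at every successor {v}.
      q fails at v, so □q is false at x.
Satisfying worlds: {u, y}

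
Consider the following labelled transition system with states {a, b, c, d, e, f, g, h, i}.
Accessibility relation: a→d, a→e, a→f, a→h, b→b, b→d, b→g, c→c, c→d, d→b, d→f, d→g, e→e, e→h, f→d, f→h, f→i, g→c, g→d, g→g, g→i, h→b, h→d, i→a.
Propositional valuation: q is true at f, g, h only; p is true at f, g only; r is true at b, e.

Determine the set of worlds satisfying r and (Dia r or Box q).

b, e

Let φ = r and (Dia r or Box q). Evaluate φ at each world:
  a (successors {d, e, f, h}): φ is false.
  b (successors {b, d, g}): φ is true.
  c (successors {c, d}): φ is false.
  d (successors {b, f, g}): φ is false.
  e (successors {e, h}): φ is true.
  f (successors {d, h, i}): φ is false.
  g (successors {c, d, g, i}): φ is false.
  h (successors {b, d}): φ is false.
  i (successors {a}): φ is false.
For instance, at f:
  At f: r is false, Dia r or Box q is false, so r and (Dia r or Box q) is false.
    At f: Dia r is false, Box q is false, so Dia r or Box q is false.
      At f: Dia r requires r at some successor in {d, h, i}.
        At d: r is false.
        At h: r is false.
        At i: r is false.
      So Dia r is false at f.
      At f: Box q requires q at every successor {d, h, i}.
        q fails at d, so Box q is false at f.
Satisfying worlds: {b, e}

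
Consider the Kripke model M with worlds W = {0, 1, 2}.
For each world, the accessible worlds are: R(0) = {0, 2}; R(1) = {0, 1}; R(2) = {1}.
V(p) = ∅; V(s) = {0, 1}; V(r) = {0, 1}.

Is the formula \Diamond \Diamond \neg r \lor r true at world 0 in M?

Yes

At 0: \Diamond \Diamond \neg r is true, r is true, so \Diamond \Diamond \neg r \lor r is true.
  At 0: \Diamond \Diamond \neg r requires \Diamond \neg r at some successor in {0, 2}.
    \Diamond \neg r holds at 0, so \Diamond \Diamond \neg r is true at 0.
      At 0: \Diamond \neg r requires \neg r at some successor in {0, 2}.
        \neg r holds at 2, so \Diamond \neg r is true at 0.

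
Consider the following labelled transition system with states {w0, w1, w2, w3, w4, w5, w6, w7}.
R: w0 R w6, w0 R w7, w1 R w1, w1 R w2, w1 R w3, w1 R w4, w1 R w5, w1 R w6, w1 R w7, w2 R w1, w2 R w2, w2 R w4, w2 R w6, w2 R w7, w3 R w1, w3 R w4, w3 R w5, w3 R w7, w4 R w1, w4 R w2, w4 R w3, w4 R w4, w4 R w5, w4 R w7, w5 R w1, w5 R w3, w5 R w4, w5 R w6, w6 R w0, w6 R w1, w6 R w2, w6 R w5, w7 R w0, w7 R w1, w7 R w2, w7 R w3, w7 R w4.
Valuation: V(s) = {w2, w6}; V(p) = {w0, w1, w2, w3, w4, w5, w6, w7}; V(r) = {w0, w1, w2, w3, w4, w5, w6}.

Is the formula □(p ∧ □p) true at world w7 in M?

Recall that □ψ holds at a world iff ψ holds at every accessible world, and ◇ψ holds iff ψ holds at some accessible world.
At w7: □(p ∧ □p) requires p ∧ □p at every successor {w0, w1, w2, w3, w4}.
  At w0: p ∧ □p is true.
  At w1: p ∧ □p is true.
  At w2: p ∧ □p is true.
  At w3: p ∧ □p is true.
  At w4: p ∧ □p is true.
So □(p ∧ □p) is true at w7.

Yes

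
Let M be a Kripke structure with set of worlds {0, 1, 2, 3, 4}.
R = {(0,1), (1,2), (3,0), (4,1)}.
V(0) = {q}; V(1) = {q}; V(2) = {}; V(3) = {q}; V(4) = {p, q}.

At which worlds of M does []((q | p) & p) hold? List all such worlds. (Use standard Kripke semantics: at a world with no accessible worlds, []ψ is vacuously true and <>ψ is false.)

Recall that []ψ holds at a world iff ψ holds at every accessible world, and <>ψ holds iff ψ holds at some accessible world.
Let φ = []((q | p) & p). Evaluate φ at each world:
  0 (successors {1}): φ is false.
  1 (successors {2}): φ is false.
  2 (successors ∅): φ is true.
  3 (successors {0}): φ is false.
  4 (successors {1}): φ is false.
For instance, at 3:
  At 3: []((q | p) & p) requires (q | p) & p at every successor {0}.
    (q | p) & p fails at 0, so []((q | p) & p) is false at 3.
Satisfying worlds: {2}

2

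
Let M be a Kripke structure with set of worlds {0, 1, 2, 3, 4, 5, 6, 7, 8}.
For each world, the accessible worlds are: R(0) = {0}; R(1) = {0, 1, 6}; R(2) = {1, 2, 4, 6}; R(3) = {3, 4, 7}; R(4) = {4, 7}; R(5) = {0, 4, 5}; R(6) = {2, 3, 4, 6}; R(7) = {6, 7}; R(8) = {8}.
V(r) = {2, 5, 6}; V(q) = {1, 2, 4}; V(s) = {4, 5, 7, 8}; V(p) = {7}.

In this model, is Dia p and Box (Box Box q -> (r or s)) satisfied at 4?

Yes

At 4: Dia p is true, Box (Box Box q -> (r or s)) is true, so Dia p and Box (Box Box q -> (r or s)) is true.
  At 4: Dia p requires p at some successor in {4, 7}.
    p holds at 7, so Dia p is true at 4.
  At 4: Box (Box Box q -> (r or s)) requires Box Box q -> (r or s) at every successor {4, 7}.
      At 4: Box Box q is false, r or s is true, so Box Box q -> (r or s) is true.
      At 7: Box Box q is false, r or s is true, so Box Box q -> (r or s) is true.
  So Box (Box Box q -> (r or s)) is true at 4.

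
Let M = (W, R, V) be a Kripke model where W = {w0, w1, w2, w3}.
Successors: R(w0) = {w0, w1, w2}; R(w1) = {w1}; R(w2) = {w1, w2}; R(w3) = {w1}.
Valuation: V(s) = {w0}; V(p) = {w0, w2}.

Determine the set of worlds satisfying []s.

none

Let φ = []s. Evaluate φ at each world:
  w0 (successors {w0, w1, w2}): φ is false.
  w1 (successors {w1}): φ is false.
  w2 (successors {w1, w2}): φ is false.
  w3 (successors {w1}): φ is false.
For instance, at w3:
  At w3: []s requires s at every successor {w1}.
    s fails at w1, so []s is false at w3.
Satisfying worlds: none.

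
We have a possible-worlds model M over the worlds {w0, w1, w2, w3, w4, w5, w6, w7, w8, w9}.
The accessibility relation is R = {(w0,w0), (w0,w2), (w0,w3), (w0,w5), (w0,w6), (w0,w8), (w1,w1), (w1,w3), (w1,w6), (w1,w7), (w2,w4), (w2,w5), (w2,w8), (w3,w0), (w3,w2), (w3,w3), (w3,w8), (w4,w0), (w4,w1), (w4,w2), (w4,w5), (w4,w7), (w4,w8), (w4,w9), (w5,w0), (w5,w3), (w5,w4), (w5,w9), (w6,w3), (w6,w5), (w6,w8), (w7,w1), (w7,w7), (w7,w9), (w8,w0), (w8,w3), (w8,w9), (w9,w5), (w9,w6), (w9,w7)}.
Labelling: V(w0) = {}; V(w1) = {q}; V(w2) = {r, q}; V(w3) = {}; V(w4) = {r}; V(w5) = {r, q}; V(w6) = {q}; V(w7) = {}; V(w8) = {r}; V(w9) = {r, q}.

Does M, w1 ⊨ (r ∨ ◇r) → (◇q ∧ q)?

Yes

Recall that ◇ψ holds at a world iff ψ holds at some accessible world.
At w1: r ∨ ◇r is false, ◇q ∧ q is true, so (r ∨ ◇r) → (◇q ∧ q) is true.
  At w1: r is false, ◇r is false, so r ∨ ◇r is false.
    At w1: ◇r requires r at some successor in {w1, w3, w6, w7}.
      At w1: r is false.
      At w3: r is false.
      At w6: r is false.
      At w7: r is false.
    So ◇r is false at w1.
  At w1: ◇q is true, q is true, so ◇q ∧ q is true.
    At w1: ◇q requires q at some successor in {w1, w3, w6, w7}.
      q holds at w1, so ◇q is true at w1.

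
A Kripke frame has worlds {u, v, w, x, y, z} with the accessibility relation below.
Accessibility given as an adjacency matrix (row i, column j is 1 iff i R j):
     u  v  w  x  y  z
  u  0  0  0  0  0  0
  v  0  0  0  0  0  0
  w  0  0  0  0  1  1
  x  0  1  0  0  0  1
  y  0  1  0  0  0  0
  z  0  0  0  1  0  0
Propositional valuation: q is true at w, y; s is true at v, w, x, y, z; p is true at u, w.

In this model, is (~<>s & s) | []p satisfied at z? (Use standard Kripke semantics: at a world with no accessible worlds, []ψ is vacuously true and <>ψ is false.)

At z: ~<>s & s is false, []p is false, so (~<>s & s) | []p is false.
  At z: ~<>s is false, s is true, so ~<>s & s is false.
    At z: <>s is true, so ~<>s is false.
      At z: <>s requires s at some successor in {x}.
        s holds at x, so <>s is true at z.
  At z: []p requires p at every successor {x}.
    p fails at x, so []p is false at z.

No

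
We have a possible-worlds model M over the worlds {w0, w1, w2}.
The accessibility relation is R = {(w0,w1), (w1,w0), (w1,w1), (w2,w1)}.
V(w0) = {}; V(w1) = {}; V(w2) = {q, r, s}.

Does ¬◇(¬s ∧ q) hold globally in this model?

Yes

Let φ = ¬◇(¬s ∧ q). Evaluate φ at each world:
  w0 (successors {w1}): φ is true.
  w1 (successors {w0, w1}): φ is true.
  w2 (successors {w1}): φ is true.
For instance, at w0:
  At w0: ◇(¬s ∧ q) is false, so ¬◇(¬s ∧ q) is true.
    At w0: ◇(¬s ∧ q) requires ¬s ∧ q at some successor in {w1}.
      At w1: ¬s ∧ q is false.
    So ◇(¬s ∧ q) is false at w0.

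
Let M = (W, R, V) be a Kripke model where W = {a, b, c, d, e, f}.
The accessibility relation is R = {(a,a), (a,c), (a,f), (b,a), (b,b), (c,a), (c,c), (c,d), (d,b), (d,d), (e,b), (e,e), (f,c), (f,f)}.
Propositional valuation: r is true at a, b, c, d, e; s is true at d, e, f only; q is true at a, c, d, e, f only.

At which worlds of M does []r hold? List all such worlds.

b, c, d, e

Let φ = []r. Evaluate φ at each world:
  a (successors {a, c, f}): φ is false.
  b (successors {a, b}): φ is true.
  c (successors {a, c, d}): φ is true.
  d (successors {b, d}): φ is true.
  e (successors {b, e}): φ is true.
  f (successors {c, f}): φ is false.
For instance, at d:
  At d: []r requires r at every successor {b, d}.
    At b: r is true.
    At d: r is true.
  So []r is true at d.
Satisfying worlds: {b, c, d, e}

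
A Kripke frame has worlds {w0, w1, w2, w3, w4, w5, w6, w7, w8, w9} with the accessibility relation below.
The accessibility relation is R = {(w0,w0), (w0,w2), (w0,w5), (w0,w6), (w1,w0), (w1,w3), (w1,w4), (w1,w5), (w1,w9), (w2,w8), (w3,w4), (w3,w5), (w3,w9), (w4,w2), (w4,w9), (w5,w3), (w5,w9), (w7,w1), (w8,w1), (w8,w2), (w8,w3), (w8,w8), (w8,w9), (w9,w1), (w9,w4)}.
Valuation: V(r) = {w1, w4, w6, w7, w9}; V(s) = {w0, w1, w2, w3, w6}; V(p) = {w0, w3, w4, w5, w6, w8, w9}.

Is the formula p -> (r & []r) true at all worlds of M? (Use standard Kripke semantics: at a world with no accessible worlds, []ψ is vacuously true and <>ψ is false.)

Recall that []ψ holds at a world iff ψ holds at every accessible world, and <>ψ holds iff ψ holds at some accessible world.
Let φ = p -> (r & []r). Evaluate φ at each world:
  w0 (successors {w0, w2, w5, w6}): φ is false.
  w1 (successors {w0, w3, w4, w5, w9}): φ is true.
  w2 (successors {w8}): φ is true.
  w3 (successors {w4, w5, w9}): φ is false.
  w4 (successors {w2, w9}): φ is false.
  w5 (successors {w3, w9}): φ is false.
  w6 (successors ∅): φ is true.
  w7 (successors {w1}): φ is true.
  w8 (successors {w1, w2, w3, w8, w9}): φ is false.
  w9 (successors {w1, w4}): φ is true.
Detail at w0 (counterexample):
  At w0: p is true, r & []r is false, so p -> (r & []r) is false.
    At w0: r is false, []r is false, so r & []r is false.
      At w0: []r requires r at every successor {w0, w2, w5, w6}.
        r fails at w0, so []r is false at w0.

No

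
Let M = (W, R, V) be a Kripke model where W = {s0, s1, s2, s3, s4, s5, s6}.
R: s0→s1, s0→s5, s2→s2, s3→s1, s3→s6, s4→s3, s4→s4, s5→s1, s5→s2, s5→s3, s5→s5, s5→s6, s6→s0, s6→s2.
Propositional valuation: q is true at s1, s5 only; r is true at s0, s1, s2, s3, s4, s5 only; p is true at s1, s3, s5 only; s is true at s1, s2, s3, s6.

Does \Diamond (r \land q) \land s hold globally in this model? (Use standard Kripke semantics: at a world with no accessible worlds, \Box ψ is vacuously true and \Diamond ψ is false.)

Let φ = \Diamond (r \land q) \land s. Evaluate φ at each world:
  s0 (successors {s1, s5}): φ is false.
  s1 (successors ∅): φ is false.
  s2 (successors {s2}): φ is false.
  s3 (successors {s1, s6}): φ is true.
  s4 (successors {s3, s4}): φ is false.
  s5 (successors {s1, s2, s3, s5, s6}): φ is false.
  s6 (successors {s0, s2}): φ is false.
Detail at s0 (counterexample):
  At s0: \Diamond (r \land q) is true, s is false, so \Diamond (r \land q) \land s is false.
    At s0: \Diamond (r \land q) requires r \land q at some successor in {s1, s5}.
      r \land q holds at s1, so \Diamond (r \land q) is true at s0.

No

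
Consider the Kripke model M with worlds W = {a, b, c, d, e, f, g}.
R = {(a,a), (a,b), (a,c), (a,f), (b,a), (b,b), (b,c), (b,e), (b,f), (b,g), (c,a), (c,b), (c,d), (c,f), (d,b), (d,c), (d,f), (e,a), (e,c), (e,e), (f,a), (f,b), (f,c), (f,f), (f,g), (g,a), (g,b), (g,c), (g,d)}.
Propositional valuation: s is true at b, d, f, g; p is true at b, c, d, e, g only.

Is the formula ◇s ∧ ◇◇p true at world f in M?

Yes

At f: ◇s is true, ◇◇p is true, so ◇s ∧ ◇◇p is true.
  At f: ◇s requires s at some successor in {a, b, c, f, g}.
    s holds at b, so ◇s is true at f.
  At f: ◇◇p requires ◇p at some successor in {a, b, c, f, g}.
    ◇p holds at a, so ◇◇p is true at f.
      At a: ◇p requires p at some successor in {a, b, c, f}.
        p holds at b, so ◇p is true at a.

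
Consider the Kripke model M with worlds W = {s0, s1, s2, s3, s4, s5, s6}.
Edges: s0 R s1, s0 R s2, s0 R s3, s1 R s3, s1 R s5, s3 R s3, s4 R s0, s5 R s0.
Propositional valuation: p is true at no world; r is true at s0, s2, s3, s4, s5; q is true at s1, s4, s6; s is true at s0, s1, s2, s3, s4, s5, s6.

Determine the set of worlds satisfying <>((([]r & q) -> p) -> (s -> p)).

s0

Recall that []ψ holds at a world iff ψ holds at every accessible world, and <>ψ holds iff ψ holds at some accessible world.
Let φ = <>((([]r & q) -> p) -> (s -> p)). Evaluate φ at each world:
  s0 (successors {s1, s2, s3}): φ is true.
  s1 (successors {s3, s5}): φ is false.
  s2 (successors ∅): φ is false.
  s3 (successors {s3}): φ is false.
  s4 (successors {s0}): φ is false.
  s5 (successors {s0}): φ is false.
  s6 (successors ∅): φ is false.
For instance, at s4:
  At s4: <>((([]r & q) -> p) -> (s -> p)) requires (([]r & q) -> p) -> (s -> p) at some successor in {s0}.
    At s0: (([]r & q) -> p) -> (s -> p) is false.
  So <>((([]r & q) -> p) -> (s -> p)) is false at s4.
Satisfying worlds: {s0}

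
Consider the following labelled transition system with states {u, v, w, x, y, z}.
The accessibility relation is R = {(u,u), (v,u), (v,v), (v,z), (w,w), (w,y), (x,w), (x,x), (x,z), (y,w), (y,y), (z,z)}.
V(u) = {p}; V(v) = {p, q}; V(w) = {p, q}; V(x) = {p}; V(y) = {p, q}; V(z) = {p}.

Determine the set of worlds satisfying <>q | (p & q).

v, w, x, y

Recall that <>ψ holds at a world iff ψ holds at some accessible world.
Let φ = <>q | (p & q). Evaluate φ at each world:
  u (successors {u}): φ is false.
  v (successors {u, v, z}): φ is true.
  w (successors {w, y}): φ is true.
  x (successors {w, x, z}): φ is true.
  y (successors {w, y}): φ is true.
  z (successors {z}): φ is false.
For instance, at x:
  At x: <>q is true, p & q is false, so <>q | (p & q) is true.
    At x: <>q requires q at some successor in {w, x, z}.
      q holds at w, so <>q is true at x.
Satisfying worlds: {v, w, x, y}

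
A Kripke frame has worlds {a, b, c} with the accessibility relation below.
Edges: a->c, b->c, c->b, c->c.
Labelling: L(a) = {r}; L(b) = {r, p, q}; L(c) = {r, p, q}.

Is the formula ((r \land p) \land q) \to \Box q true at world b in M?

At b: (r \land p) \land q is true, \Box q is true, so ((r \land p) \land q) \to \Box q is true.
  At b: \Box q requires q at every successor {c}.
    At c: q is true.
  So \Box q is true at b.

Yes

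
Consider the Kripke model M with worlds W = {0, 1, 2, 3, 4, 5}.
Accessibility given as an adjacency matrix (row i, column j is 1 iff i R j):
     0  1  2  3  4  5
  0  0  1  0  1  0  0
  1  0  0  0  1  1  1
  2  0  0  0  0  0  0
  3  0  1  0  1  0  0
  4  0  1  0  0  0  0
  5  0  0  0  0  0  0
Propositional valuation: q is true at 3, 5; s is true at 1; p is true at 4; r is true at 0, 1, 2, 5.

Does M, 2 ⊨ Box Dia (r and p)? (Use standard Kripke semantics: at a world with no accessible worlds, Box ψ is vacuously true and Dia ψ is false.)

Yes

Recall that Box ψ holds at a world iff ψ holds at every accessible world, and Dia ψ holds iff ψ holds at some accessible world.
At 2: no accessible worlds, so Box Dia (r and p) holds vacuously.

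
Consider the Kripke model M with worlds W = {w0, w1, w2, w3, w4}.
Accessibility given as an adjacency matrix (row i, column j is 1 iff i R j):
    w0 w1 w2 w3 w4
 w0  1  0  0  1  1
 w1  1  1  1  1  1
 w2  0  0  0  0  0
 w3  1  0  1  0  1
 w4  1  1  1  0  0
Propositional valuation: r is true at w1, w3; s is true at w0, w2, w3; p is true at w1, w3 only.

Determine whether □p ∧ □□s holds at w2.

Yes

At w2: □p is true, □□s is true, so □p ∧ □□s is true.
  At w2: no accessible worlds, so □p holds vacuously.
  At w2: no accessible worlds, so □□s holds vacuously.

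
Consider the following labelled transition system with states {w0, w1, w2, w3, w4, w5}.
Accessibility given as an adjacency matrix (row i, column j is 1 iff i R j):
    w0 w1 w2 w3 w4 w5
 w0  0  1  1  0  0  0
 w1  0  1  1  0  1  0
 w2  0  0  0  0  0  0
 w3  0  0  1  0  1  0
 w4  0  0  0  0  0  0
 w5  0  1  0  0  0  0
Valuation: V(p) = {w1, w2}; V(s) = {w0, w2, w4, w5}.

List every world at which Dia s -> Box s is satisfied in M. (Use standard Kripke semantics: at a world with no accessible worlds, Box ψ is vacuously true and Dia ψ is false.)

Recall that Box ψ holds at a world iff ψ holds at every accessible world, and Dia ψ holds iff ψ holds at some accessible world.
Let φ = Dia s -> Box s. Evaluate φ at each world:
  w0 (successors {w1, w2}): φ is false.
  w1 (successors {w1, w2, w4}): φ is false.
  w2 (successors ∅): φ is true.
  w3 (successors {w2, w4}): φ is true.
  w4 (successors ∅): φ is true.
  w5 (successors {w1}): φ is true.
For instance, at w5:
  At w5: Dia s is false, Box s is false, so Dia s -> Box s is true.
    At w5: Dia s requires s at some successor in {w1}.
      At w1: s is false.
    So Dia s is false at w5.
    At w5: Box s requires s at every successor {w1}.
      s fails at w1, so Box s is false at w5.
Satisfying worlds: {w2, w3, w4, w5}

w2, w3, w4, w5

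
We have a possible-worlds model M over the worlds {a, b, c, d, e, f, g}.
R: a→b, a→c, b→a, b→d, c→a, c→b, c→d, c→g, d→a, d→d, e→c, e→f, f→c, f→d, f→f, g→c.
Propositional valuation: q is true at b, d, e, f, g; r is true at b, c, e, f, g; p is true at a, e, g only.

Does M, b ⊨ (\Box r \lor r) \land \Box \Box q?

At b: \Box r \lor r is true, \Box \Box q is false, so (\Box r \lor r) \land \Box \Box q is false.
  At b: \Box r is false, r is true, so \Box r \lor r is true.
    At b: \Box r requires r at every successor {a, d}.
      r fails at a, so \Box r is false at b.
  At b: \Box \Box q requires \Box q at every successor {a, d}.
    \Box q fails at a, so \Box \Box q is false at b.
      At a: \Box q requires q at every successor {b, c}.
        q fails at c, so \Box q is false at a.

No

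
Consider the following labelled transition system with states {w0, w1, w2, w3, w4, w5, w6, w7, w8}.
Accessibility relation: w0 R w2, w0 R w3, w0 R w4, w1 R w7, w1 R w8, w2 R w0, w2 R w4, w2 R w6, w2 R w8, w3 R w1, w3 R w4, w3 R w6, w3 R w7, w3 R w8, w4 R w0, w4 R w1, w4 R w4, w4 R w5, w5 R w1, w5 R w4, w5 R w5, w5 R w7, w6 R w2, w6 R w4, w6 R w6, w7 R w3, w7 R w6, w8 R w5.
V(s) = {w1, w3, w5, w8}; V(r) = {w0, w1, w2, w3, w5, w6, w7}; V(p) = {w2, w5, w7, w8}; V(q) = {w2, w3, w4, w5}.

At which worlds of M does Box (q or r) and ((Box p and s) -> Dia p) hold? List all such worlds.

Let φ = Box (q or r) and ((Box p and s) -> Dia p). Evaluate φ at each world:
  w0 (successors {w2, w3, w4}): φ is true.
  w1 (successors {w7, w8}): φ is false.
  w2 (successors {w0, w4, w6, w8}): φ is false.
  w3 (successors {w1, w4, w6, w7, w8}): φ is false.
  w4 (successors {w0, w1, w4, w5}): φ is true.
  w5 (successors {w1, w4, w5, w7}): φ is true.
  w6 (successors {w2, w4, w6}): φ is true.
  w7 (successors {w3, w6}): φ is true.
  w8 (successors {w5}): φ is true.
For instance, at w1:
  At w1: Box (q or r) is false, (Box p and s) -> Dia p is true, so Box (q or r) and ((Box p and s) -> Dia p) is false.
    At w1: Box (q or r) requires q or r at every successor {w7, w8}.
      q or r fails at w8, so Box (q or r) is false at w1.
    At w1: Box p and s is true, Dia p is true, so (Box p and s) -> Dia p is true.
      At w1: Box p is true, s is true, so Box p and s is true.
      At w1: Dia p requires p at some successor in {w7, w8}.
        p holds at w7, so Dia p is true at w1.
Satisfying worlds: {w0, w4, w5, w6, w7, w8}

w0, w4, w5, w6, w7, w8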